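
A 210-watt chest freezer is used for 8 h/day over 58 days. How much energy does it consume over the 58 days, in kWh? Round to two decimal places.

97.44 kWh

Runtime = 8 h/day × 58 days = 464 h
Energy = 0.21 kW × 464 h = 97.44 kWh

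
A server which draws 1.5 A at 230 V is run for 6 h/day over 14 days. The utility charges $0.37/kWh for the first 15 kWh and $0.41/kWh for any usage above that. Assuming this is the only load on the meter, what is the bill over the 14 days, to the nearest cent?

Power = 1.5 A × 230 V = 345 W = 0.345 kW
Runtime = 6 h/day × 14 days = 84 h
Energy = 0.345 kW × 84 h = 28.98 kWh
Tier 1 (0–15 kWh): 15 × $0.37 = $5.55
Above 15 kWh: 13.98 × $0.41 = $5.7318
Bill = $11.28

$11.28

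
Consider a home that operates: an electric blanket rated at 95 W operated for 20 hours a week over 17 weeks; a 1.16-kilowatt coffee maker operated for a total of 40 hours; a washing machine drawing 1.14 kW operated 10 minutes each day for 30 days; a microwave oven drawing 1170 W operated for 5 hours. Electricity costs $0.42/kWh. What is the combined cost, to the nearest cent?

$37.91

electric blanket: Runtime = 20 h/week × 17 weeks = 340 h
electric blanket: 0.095 kW × 340 h = 32.3 kWh
coffee maker: 1.16 kW × 40 h = 46.4 kWh
washing machine: Runtime = 10 min × 30 = 300 min = 5 h
washing machine: 1.14 kW × 5 h = 5.7 kWh
microwave oven: 1.17 kW × 5 h = 5.85 kWh
Total energy = 90.25 kWh
Cost = 90.25 × $0.42 = $37.91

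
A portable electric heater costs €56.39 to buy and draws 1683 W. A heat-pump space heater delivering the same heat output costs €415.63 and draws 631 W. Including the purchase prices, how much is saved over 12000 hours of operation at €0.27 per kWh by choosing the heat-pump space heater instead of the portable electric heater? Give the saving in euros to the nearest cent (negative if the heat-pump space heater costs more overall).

portable electric heater: €56.39 + (1683/1000) kW × 12000 h × €0.27 = €56.39 + €5452.92 = €5509.31
heat-pump space heater: €415.63 + (631/1000) kW × 12000 h × €0.27 = €415.63 + €2044.44 = €2460.07
Saving = €5509.31 − €2460.07 = €3049.24

€3049.24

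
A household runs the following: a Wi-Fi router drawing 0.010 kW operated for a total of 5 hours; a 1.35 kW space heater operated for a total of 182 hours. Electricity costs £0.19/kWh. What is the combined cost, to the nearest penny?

£46.69

Wi-Fi router: 0.01 kW × 5 h = 0.05 kWh
space heater: 1.35 kW × 182 h = 245.7 kWh
Total energy = 245.75 kWh
Cost = 245.75 × £0.19 = £46.69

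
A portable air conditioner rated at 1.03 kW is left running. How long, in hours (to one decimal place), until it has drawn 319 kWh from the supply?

Hours = 319 kWh ÷ 1.03 kW = 309.7 h

309.7 h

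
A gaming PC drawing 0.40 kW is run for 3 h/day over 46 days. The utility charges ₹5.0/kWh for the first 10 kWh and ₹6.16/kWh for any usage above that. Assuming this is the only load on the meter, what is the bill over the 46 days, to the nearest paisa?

₹328.43

Runtime = 3 h/day × 46 days = 138 h
Energy = 0.4 kW × 138 h = 55.2 kWh
Tier 1 (0–10 kWh): 10 × ₹5.0 = ₹50
Above 10 kWh: 45.2 × ₹6.16 = ₹278.432
Bill = ₹328.43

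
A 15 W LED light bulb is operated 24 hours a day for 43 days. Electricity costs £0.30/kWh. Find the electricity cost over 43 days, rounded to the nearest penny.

Runtime = 24 h × 43 = 1032 h
Energy = 0.015 kW × 1032 h = 15.48 kWh
Cost = 15.48 kWh × £0.30/kWh = £4.64

£4.64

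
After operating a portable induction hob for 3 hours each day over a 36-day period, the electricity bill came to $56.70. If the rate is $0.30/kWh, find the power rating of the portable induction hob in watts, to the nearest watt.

1750 W

Energy = $56.70 ÷ $0.30/kWh = 189 kWh
Runtime = 3 h/day × 36 days = 108 h
Power = 189 kWh ÷ 108 h = 1.75 kW = 1750 W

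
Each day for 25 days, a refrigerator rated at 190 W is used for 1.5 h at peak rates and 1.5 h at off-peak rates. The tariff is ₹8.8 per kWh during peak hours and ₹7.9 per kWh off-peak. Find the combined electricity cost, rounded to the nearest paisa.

₹118.99

Peak energy = 0.19 kW × 1.5 h × 25 = 7.125 kWh
Off-peak energy = 0.19 kW × 1.5 h × 25 = 7.125 kWh
Cost = 7.125 × ₹8.8 + 7.125 × ₹7.9 = ₹62.7 + ₹56.2875 = ₹118.99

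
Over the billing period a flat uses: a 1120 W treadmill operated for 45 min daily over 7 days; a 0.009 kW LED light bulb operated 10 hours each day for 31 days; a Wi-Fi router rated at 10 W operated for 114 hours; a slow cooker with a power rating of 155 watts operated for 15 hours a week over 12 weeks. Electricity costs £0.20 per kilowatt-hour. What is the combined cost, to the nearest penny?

£7.54

treadmill: Runtime = 45 min × 7 = 315 min = 5.25 h
treadmill: 1.12 kW × 5.25 h = 5.88 kWh
LED light bulb: Runtime = 10 h/day × 31 days = 310 h
LED light bulb: 0.009 kW × 310 h = 2.79 kWh
Wi-Fi router: 0.01 kW × 114 h = 1.14 kWh
slow cooker: Runtime = 15 h/week × 12 weeks = 180 h
slow cooker: 0.155 kW × 180 h = 27.9 kWh
Total energy = 37.71 kWh
Cost = 37.71 × £0.20 = £7.54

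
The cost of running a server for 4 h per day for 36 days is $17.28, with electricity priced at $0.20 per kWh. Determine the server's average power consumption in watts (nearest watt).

Energy = $17.28 ÷ $0.20/kWh = 86.4 kWh
Runtime = 4 h/day × 36 days = 144 h
Power = 86.4 kWh ÷ 144 h = 0.6 kW = 600 W

600 W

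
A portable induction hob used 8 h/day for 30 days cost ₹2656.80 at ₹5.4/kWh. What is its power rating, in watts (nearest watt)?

Energy = ₹2656.80 ÷ ₹5.4/kWh = 492 kWh
Runtime = 8 h/day × 30 days = 240 h
Power = 492 kWh ÷ 240 h = 2.05 kW = 2050 W

2050 W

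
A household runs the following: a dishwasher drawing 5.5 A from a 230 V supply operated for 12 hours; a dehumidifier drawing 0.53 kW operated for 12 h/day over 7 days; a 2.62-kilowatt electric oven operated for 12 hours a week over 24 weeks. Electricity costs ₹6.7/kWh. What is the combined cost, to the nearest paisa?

₹5455.54

dishwasher: Power = 5.5 A × 230 V = 1265 W = 1.265 kW
dishwasher: 1.265 kW × 12 h = 15.18 kWh
dehumidifier: Runtime = 12 h/day × 7 days = 84 h
dehumidifier: 0.53 kW × 84 h = 44.52 kWh
electric oven: Runtime = 12 h/week × 24 weeks = 288 h
electric oven: 2.62 kW × 288 h = 754.56 kWh
Total energy = 814.26 kWh
Cost = 814.26 × ₹6.7 = ₹5455.54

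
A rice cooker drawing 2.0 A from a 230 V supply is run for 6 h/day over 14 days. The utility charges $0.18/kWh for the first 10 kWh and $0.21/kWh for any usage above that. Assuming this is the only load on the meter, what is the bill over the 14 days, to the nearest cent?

Power = 2.0 A × 230 V = 460 W = 0.46 kW
Runtime = 6 h/day × 14 days = 84 h
Energy = 0.46 kW × 84 h = 38.64 kWh
Tier 1 (0–10 kWh): 10 × $0.18 = $1.8
Above 10 kWh: 28.64 × $0.21 = $6.0144
Bill = $7.81

$7.81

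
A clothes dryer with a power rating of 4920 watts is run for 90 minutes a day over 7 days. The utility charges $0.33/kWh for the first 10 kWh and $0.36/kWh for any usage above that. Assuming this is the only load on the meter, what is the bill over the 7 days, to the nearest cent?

Runtime = 90 min × 7 = 630 min = 10.5 h
Energy = 4.92 kW × 10.5 h = 51.66 kWh
Tier 1 (0–10 kWh): 10 × $0.33 = $3.3
Above 10 kWh: 41.66 × $0.36 = $14.9976
Bill = $18.30

$18.30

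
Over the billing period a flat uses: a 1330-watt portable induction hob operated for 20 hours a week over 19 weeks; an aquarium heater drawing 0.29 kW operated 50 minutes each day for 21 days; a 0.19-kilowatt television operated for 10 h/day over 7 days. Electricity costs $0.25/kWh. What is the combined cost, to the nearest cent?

$130.94

portable induction hob: Runtime = 20 h/week × 19 weeks = 380 h
portable induction hob: 1.33 kW × 380 h = 505.4 kWh
aquarium heater: Runtime = 50 min × 21 = 1050 min = 17.5 h
aquarium heater: 0.29 kW × 17.5 h = 5.075 kWh
television: Runtime = 10 h/day × 7 days = 70 h
television: 0.19 kW × 70 h = 13.3 kWh
Total energy = 523.775 kWh
Cost = 523.775 × $0.25 = $130.94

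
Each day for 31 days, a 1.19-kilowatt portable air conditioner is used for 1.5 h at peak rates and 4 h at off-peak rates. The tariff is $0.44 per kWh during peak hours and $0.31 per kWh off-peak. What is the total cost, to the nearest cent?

Peak energy = 1.19 kW × 1.5 h × 31 = 55.335 kWh
Off-peak energy = 1.19 kW × 4 h × 31 = 147.56 kWh
Cost = 55.335 × $0.44 + 147.56 × $0.31 = $24.3474 + $45.7436 = $70.09

$70.09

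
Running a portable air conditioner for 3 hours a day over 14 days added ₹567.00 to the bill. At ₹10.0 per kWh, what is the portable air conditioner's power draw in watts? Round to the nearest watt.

Energy = ₹567.00 ÷ ₹10.0/kWh = 56.7 kWh
Runtime = 3 h/day × 14 days = 42 h
Power = 56.7 kWh ÷ 42 h = 1.35 kW = 1350 W

1350 W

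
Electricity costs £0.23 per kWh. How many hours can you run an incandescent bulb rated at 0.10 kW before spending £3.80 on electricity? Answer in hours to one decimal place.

165.2 h

Energy available = £3.80 ÷ £0.23/kWh = 16.5217 kWh
Hours = 16.5217 kWh ÷ 0.1 kW = 165.2 h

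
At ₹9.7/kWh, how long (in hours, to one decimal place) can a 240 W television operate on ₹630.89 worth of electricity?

271.0 h

Energy available = ₹630.89 ÷ ₹9.7/kWh = 65.0402 kWh
Hours = 65.0402 kWh ÷ 0.24 kW = 271.0 h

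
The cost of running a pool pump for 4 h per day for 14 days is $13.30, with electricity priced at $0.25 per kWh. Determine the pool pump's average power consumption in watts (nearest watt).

Energy = $13.30 ÷ $0.25/kWh = 53.2 kWh
Runtime = 4 h/day × 14 days = 56 h
Power = 53.2 kWh ÷ 56 h = 0.95 kW = 950 W

950 W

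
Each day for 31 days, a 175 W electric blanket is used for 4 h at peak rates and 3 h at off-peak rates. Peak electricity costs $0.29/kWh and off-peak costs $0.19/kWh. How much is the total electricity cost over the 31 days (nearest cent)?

Peak energy = 0.175 kW × 4 h × 31 = 21.7 kWh
Off-peak energy = 0.175 kW × 3 h × 31 = 16.275 kWh
Cost = 21.7 × $0.29 + 16.275 × $0.19 = $6.293 + $3.09225 = $9.39

$9.39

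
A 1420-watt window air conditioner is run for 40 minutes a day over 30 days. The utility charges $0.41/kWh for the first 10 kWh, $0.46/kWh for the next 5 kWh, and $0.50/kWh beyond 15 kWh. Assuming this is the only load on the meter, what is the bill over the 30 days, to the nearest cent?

Runtime = 40 min × 30 = 1200 min = 20 h
Energy = 1.42 kW × 20 h = 28.4 kWh
Tier 1 (0–10 kWh): 10 × $0.41 = $4.1
Tier 2 (10–15 kWh): 5 × $0.46 = $2.3
Above 15 kWh: 13.4 × $0.50 = $6.7
Bill = $13.10

$13.10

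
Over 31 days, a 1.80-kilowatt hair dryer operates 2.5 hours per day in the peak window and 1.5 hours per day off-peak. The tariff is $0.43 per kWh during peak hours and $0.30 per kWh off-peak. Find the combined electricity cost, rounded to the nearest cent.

Peak energy = 1.8 kW × 2.5 h × 31 = 139.5 kWh
Off-peak energy = 1.8 kW × 1.5 h × 31 = 83.7 kWh
Cost = 139.5 × $0.43 + 83.7 × $0.30 = $59.985 + $25.11 = $85.10

$85.10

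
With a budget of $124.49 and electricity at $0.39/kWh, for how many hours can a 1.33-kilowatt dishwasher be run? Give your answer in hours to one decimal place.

240.0 h

Energy available = $124.49 ÷ $0.39/kWh = 319.2051 kWh
Hours = 319.2051 kWh ÷ 1.33 kW = 240.0 h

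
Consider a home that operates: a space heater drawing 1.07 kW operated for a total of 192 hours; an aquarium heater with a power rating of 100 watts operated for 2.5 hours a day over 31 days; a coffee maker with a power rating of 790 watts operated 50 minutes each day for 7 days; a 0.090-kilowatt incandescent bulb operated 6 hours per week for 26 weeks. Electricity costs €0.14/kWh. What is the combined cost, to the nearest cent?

space heater: 1.07 kW × 192 h = 205.44 kWh
aquarium heater: Runtime = 2.5 h/day × 31 days = 77.5 h
aquarium heater: 0.1 kW × 77.5 h = 7.75 kWh
coffee maker: Runtime = 50 min × 7 = 350 min = 5.833333… h
coffee maker: 0.79 kW × 5.833333… h = 4.608333… kWh
incandescent bulb: Runtime = 6 h/week × 26 weeks = 156 h
incandescent bulb: 0.09 kW × 156 h = 14.04 kWh
Total energy = 231.838333… kWh
Cost = 231.838333… × €0.14 = €32.46

€32.46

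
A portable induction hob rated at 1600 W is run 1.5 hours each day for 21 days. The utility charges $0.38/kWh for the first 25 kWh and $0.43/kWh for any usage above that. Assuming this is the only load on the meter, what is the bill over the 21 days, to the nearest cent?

Runtime = 1.5 h/day × 21 days = 31.5 h
Energy = 1.6 kW × 31.5 h = 50.4 kWh
Tier 1 (0–25 kWh): 25 × $0.38 = $9.5
Above 25 kWh: 25.4 × $0.43 = $10.922
Bill = $20.42

$20.42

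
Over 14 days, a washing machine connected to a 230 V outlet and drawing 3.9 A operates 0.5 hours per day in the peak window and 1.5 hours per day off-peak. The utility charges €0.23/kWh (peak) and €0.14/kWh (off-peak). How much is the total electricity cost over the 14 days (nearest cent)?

Power = 3.9 A × 230 V = 897 W = 0.897 kW
Peak energy = 0.897 kW × 0.5 h × 14 = 6.279 kWh
Off-peak energy = 0.897 kW × 1.5 h × 14 = 18.837 kWh
Cost = 6.279 × €0.23 + 18.837 × €0.14 = €1.44417 + €2.63718 = €4.08

€4.08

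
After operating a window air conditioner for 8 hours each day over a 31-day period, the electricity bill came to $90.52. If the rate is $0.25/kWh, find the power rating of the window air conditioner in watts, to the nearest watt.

Energy = $90.52 ÷ $0.25/kWh = 362.08 kWh
Runtime = 8 h/day × 31 days = 248 h
Power = 362.08 kWh ÷ 248 h = 1.46 kW = 1460 W

1460 W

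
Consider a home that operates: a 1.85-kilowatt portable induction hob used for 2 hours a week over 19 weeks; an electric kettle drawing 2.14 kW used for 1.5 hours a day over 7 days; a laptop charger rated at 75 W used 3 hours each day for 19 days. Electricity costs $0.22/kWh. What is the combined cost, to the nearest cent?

$21.35

portable induction hob: Runtime = 2 h/week × 19 weeks = 38 h
portable induction hob: 1.85 kW × 38 h = 70.3 kWh
electric kettle: Runtime = 1.5 h/day × 7 days = 10.5 h
electric kettle: 2.14 kW × 10.5 h = 22.47 kWh
laptop charger: Runtime = 3 h/day × 19 days = 57 h
laptop charger: 0.075 kW × 57 h = 4.275 kWh
Total energy = 97.045 kWh
Cost = 97.045 × $0.22 = $21.35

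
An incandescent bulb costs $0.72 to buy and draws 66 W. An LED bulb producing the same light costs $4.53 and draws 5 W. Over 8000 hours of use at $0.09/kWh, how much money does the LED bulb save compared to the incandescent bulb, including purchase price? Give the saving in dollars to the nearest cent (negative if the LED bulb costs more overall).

incandescent bulb: $0.72 + (66/1000) kW × 8000 h × $0.09 = $0.72 + $47.52 = $48.24
LED bulb: $4.53 + (5/1000) kW × 8000 h × $0.09 = $4.53 + $3.6 = $8.13
Saving = $48.24 − $8.13 = $40.11

$40.11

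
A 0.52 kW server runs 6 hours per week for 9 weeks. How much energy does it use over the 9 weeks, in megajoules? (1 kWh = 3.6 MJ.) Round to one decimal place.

Runtime = 6 h/week × 9 weeks = 54 h
Energy = 0.52 kW × 54 h = 28.08 kWh
= 28.08 × 3.6 MJ = 101.1 MJ

101.1 MJ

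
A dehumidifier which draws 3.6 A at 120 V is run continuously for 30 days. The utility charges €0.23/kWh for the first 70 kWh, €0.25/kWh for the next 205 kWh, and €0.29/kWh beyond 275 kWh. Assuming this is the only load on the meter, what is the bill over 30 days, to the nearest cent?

€77.80

Power = 3.6 A × 120 V = 432 W = 0.432 kW
Runtime = 24 h × 30 = 720 h
Energy = 0.432 kW × 720 h = 311.04 kWh
Tier 1 (0–70 kWh): 70 × €0.23 = €16.1
Tier 2 (70–275 kWh): 205 × €0.25 = €51.25
Above 275 kWh: 36.04 × €0.29 = €10.4516
Bill = €77.80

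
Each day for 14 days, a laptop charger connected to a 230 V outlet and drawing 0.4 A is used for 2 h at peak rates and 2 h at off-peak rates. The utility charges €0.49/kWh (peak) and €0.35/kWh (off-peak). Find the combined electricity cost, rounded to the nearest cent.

€2.16

Power = 0.4 A × 230 V = 92 W = 0.092 kW
Peak energy = 0.092 kW × 2 h × 14 = 2.576 kWh
Off-peak energy = 0.092 kW × 2 h × 14 = 2.576 kWh
Cost = 2.576 × €0.49 + 2.576 × €0.35 = €1.26224 + €0.9016 = €2.16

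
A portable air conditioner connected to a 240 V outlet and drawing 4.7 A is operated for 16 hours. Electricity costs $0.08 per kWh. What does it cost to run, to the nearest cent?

$1.44

Power = 4.7 A × 240 V = 1128 W = 1.128 kW
Energy = 1.128 kW × 16 h = 18.048 kWh
Cost = 18.048 kWh × $0.08/kWh = $1.44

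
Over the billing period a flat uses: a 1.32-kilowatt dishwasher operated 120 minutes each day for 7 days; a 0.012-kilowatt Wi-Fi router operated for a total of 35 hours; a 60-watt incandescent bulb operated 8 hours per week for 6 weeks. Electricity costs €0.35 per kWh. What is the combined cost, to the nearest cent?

dishwasher: Runtime = 120 min × 7 = 840 min = 14 h
dishwasher: 1.32 kW × 14 h = 18.48 kWh
Wi-Fi router: 0.012 kW × 35 h = 0.42 kWh
incandescent bulb: Runtime = 8 h/week × 6 weeks = 48 h
incandescent bulb: 0.06 kW × 48 h = 2.88 kWh
Total energy = 21.78 kWh
Cost = 21.78 × €0.35 = €7.62

€7.62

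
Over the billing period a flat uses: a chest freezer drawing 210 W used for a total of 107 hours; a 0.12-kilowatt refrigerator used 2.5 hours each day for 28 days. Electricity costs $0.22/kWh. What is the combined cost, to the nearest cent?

$6.79

chest freezer: 0.21 kW × 107 h = 22.47 kWh
refrigerator: Runtime = 2.5 h/day × 28 days = 70 h
refrigerator: 0.12 kW × 70 h = 8.4 kWh
Total energy = 30.87 kWh
Cost = 30.87 × $0.22 = $6.79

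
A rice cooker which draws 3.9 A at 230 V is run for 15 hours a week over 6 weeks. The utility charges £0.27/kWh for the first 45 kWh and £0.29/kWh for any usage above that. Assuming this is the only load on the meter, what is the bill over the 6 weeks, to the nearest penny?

£22.51

Power = 3.9 A × 230 V = 897 W = 0.897 kW
Runtime = 15 h/week × 6 weeks = 90 h
Energy = 0.897 kW × 90 h = 80.73 kWh
Tier 1 (0–45 kWh): 45 × £0.27 = £12.15
Above 45 kWh: 35.73 × £0.29 = £10.3617
Bill = £22.51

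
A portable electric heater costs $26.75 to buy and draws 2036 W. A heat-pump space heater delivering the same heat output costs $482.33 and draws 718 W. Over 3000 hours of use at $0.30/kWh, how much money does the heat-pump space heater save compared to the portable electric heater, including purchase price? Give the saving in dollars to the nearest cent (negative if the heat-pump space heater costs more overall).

$730.62

portable electric heater: $26.75 + (2036/1000) kW × 3000 h × $0.30 = $26.75 + $1832.4 = $1859.15
heat-pump space heater: $482.33 + (718/1000) kW × 3000 h × $0.30 = $482.33 + $646.2 = $1128.53
Saving = $1859.15 − $1128.53 = $730.62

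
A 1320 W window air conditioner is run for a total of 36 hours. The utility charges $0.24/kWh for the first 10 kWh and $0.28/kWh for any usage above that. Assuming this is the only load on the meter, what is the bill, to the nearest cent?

$12.91

Energy = 1.32 kW × 36 h = 47.52 kWh
Tier 1 (0–10 kWh): 10 × $0.24 = $2.4
Above 10 kWh: 37.52 × $0.28 = $10.5056
Bill = $12.91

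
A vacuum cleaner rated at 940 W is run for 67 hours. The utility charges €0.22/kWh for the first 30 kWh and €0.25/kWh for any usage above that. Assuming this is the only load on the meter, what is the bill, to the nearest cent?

Energy = 0.94 kW × 67 h = 62.98 kWh
Tier 1 (0–30 kWh): 30 × €0.22 = €6.6
Above 30 kWh: 32.98 × €0.25 = €8.245
Bill = €14.85

€14.85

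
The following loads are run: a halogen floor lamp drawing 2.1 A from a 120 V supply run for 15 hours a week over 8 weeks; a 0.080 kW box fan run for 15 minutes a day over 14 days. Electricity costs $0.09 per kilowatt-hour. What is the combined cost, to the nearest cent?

$2.75

halogen floor lamp: Power = 2.1 A × 120 V = 252 W = 0.252 kW
halogen floor lamp: Runtime = 15 h/week × 8 weeks = 120 h
halogen floor lamp: 0.252 kW × 120 h = 30.24 kWh
box fan: Runtime = 15 min × 14 = 210 min = 3.5 h
box fan: 0.08 kW × 3.5 h = 0.28 kWh
Total energy = 30.52 kWh
Cost = 30.52 × $0.09 = $2.75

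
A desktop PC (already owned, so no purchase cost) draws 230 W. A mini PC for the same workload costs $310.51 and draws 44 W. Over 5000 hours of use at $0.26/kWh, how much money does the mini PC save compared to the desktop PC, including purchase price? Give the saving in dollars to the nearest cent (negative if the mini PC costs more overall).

desktop PC: $0.00 + (230/1000) kW × 5000 h × $0.26 = $0.00 + $299 = $299
mini PC: $310.51 + (44/1000) kW × 5000 h × $0.26 = $310.51 + $57.2 = $367.71
Saving = $299 − $367.71 = −$68.71

-$68.71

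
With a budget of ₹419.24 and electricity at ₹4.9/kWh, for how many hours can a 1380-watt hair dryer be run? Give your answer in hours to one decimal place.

Energy available = ₹419.24 ÷ ₹4.9/kWh = 85.5592 kWh
Hours = 85.5592 kWh ÷ 1.38 kW = 62.0 h

62.0 h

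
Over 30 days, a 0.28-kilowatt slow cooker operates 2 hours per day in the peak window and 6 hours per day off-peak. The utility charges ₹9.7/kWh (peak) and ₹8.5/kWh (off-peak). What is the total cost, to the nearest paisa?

₹591.36

Peak energy = 0.28 kW × 2 h × 30 = 16.8 kWh
Off-peak energy = 0.28 kW × 6 h × 30 = 50.4 kWh
Cost = 16.8 × ₹9.7 + 50.4 × ₹8.5 = ₹162.96 + ₹428.4 = ₹591.36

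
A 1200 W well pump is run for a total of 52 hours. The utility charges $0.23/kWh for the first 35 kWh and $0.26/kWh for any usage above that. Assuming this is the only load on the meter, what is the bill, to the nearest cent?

$15.17

Energy = 1.2 kW × 52 h = 62.4 kWh
Tier 1 (0–35 kWh): 35 × $0.23 = $8.05
Above 35 kWh: 27.4 × $0.26 = $7.124
Bill = $15.17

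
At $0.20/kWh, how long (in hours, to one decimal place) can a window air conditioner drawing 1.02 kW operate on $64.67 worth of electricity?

317.0 h

Energy available = $64.67 ÷ $0.20/kWh = 323.35 kWh
Hours = 323.35 kWh ÷ 1.02 kW = 317.0 h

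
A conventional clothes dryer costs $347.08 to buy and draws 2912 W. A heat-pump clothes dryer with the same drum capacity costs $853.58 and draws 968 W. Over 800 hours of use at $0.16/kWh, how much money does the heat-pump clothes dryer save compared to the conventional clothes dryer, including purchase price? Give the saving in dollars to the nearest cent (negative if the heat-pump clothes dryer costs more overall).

conventional clothes dryer: $347.08 + (2912/1000) kW × 800 h × $0.16 = $347.08 + $372.736 = $719.816
heat-pump clothes dryer: $853.58 + (968/1000) kW × 800 h × $0.16 = $853.58 + $123.904 = $977.484
Saving = $719.816 − $977.484 = −$257.668 → -$257.67

-$257.67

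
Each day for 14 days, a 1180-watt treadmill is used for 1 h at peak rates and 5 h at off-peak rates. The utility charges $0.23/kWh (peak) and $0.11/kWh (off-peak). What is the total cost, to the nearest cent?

$12.89

Peak energy = 1.18 kW × 1 h × 14 = 16.52 kWh
Off-peak energy = 1.18 kW × 5 h × 14 = 82.6 kWh
Cost = 16.52 × $0.23 + 82.6 × $0.11 = $3.7996 + $9.086 = $12.89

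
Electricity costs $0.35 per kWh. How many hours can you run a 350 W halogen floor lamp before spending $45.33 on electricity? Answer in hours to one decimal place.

370.0 h

Energy available = $45.33 ÷ $0.35/kWh = 129.5143 kWh
Hours = 129.5143 kWh ÷ 0.35 kW = 370.0 h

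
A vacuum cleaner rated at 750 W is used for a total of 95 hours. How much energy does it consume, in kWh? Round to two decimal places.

Energy = 0.75 kW × 95 h = 71.25 kWh

71.25 kWh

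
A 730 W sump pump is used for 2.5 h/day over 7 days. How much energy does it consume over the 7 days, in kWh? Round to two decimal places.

12.78 kWh

Runtime = 2.5 h/day × 7 days = 17.5 h
Energy = 0.73 kW × 17.5 h = 12.775 kWh ≈ 12.78 kWh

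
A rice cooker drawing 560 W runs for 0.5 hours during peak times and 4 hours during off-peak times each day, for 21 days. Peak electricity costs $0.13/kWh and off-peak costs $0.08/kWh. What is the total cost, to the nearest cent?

Peak energy = 0.56 kW × 0.5 h × 21 = 5.88 kWh
Off-peak energy = 0.56 kW × 4 h × 21 = 47.04 kWh
Cost = 5.88 × $0.13 + 47.04 × $0.08 = $0.7644 + $3.7632 = $4.53

$4.53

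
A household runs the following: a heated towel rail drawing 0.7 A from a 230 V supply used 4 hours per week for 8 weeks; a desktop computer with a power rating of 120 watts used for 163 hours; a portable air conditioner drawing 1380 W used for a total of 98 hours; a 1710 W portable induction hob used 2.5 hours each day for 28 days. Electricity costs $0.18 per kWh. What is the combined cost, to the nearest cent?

heated towel rail: Power = 0.7 A × 230 V = 161 W = 0.161 kW
heated towel rail: Runtime = 4 h/week × 8 weeks = 32 h
heated towel rail: 0.161 kW × 32 h = 5.152 kWh
desktop computer: 0.12 kW × 163 h = 19.56 kWh
portable air conditioner: 1.38 kW × 98 h = 135.24 kWh
portable induction hob: Runtime = 2.5 h/day × 28 days = 70 h
portable induction hob: 1.71 kW × 70 h = 119.7 kWh
Total energy = 279.652 kWh
Cost = 279.652 × $0.18 = $50.34

$50.34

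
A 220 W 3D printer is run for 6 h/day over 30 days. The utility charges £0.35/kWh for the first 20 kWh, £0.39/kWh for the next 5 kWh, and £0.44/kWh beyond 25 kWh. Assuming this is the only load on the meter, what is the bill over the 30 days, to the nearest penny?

Runtime = 6 h/day × 30 days = 180 h
Energy = 0.22 kW × 180 h = 39.6 kWh
Tier 1 (0–20 kWh): 20 × £0.35 = £7
Tier 2 (20–25 kWh): 5 × £0.39 = £1.95
Above 25 kWh: 14.6 × £0.44 = £6.424
Bill = £15.37

£15.37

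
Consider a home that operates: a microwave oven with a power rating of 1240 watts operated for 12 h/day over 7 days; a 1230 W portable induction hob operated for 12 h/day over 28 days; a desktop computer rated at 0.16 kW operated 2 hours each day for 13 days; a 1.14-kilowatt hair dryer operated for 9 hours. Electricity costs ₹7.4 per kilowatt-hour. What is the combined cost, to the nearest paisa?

microwave oven: Runtime = 12 h/day × 7 days = 84 h
microwave oven: 1.24 kW × 84 h = 104.16 kWh
portable induction hob: Runtime = 12 h/day × 28 days = 336 h
portable induction hob: 1.23 kW × 336 h = 413.28 kWh
desktop computer: Runtime = 2 h/day × 13 days = 26 h
desktop computer: 0.16 kW × 26 h = 4.16 kWh
hair dryer: 1.14 kW × 9 h = 10.26 kWh
Total energy = 531.86 kWh
Cost = 531.86 × ₹7.4 = ₹3935.76

₹3935.76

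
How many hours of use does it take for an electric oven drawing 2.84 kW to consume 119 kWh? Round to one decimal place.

Hours = 119 kWh ÷ 2.84 kW = 41.9 h

41.9 h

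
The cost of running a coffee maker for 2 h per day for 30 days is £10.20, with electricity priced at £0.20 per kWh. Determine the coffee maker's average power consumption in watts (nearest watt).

850 W

Energy = £10.20 ÷ £0.20/kWh = 51 kWh
Runtime = 2 h/day × 30 days = 60 h
Power = 51 kWh ÷ 60 h = 0.85 kW = 850 W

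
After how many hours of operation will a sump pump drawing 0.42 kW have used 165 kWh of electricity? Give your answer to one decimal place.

392.9 h

Hours = 165 kWh ÷ 0.42 kW = 392.9 h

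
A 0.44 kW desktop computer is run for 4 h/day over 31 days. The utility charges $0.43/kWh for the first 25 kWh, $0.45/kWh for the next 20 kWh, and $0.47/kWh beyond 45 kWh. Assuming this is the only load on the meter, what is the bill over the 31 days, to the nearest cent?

$24.24

Runtime = 4 h/day × 31 days = 124 h
Energy = 0.44 kW × 124 h = 54.56 kWh
Tier 1 (0–25 kWh): 25 × $0.43 = $10.75
Tier 2 (25–45 kWh): 20 × $0.45 = $9
Above 45 kWh: 9.56 × $0.47 = $4.4932
Bill = $24.24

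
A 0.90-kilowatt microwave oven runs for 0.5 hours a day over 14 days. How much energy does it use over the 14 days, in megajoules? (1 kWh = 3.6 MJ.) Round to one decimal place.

Runtime = 0.5 h/day × 14 days = 7 h
Energy = 0.9 kW × 7 h = 6.3 kWh
= 6.3 × 3.6 MJ = 22.7 MJ

22.7 MJ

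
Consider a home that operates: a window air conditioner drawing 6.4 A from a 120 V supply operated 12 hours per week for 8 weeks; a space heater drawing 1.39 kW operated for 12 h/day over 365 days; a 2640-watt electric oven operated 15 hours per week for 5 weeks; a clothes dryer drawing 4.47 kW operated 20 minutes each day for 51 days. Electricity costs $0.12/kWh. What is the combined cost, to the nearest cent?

window air conditioner: Power = 6.4 A × 120 V = 768 W = 0.768 kW
window air conditioner: Runtime = 12 h/week × 8 weeks = 96 h
window air conditioner: 0.768 kW × 96 h = 73.728 kWh
space heater: Runtime = 12 h/day × 365 days = 4380 h
space heater: 1.39 kW × 4380 h = 6088.2 kWh
electric oven: Runtime = 15 h/week × 5 weeks = 75 h
electric oven: 2.64 kW × 75 h = 198 kWh
clothes dryer: Runtime = 20 min × 51 = 1020 min = 17 h
clothes dryer: 4.47 kW × 17 h = 75.99 kWh
Total energy = 6435.918 kWh
Cost = 6435.918 × $0.12 = $772.31

$772.31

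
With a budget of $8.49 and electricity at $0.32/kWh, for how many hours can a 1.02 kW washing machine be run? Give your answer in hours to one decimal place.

Energy available = $8.49 ÷ $0.32/kWh = 26.5313 kWh
Hours = 26.5313 kWh ÷ 1.02 kW = 26.0 h

26.0 h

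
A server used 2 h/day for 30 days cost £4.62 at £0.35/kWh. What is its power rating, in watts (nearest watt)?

Energy = £4.62 ÷ £0.35/kWh = 13.2 kWh
Runtime = 2 h/day × 30 days = 60 h
Power = 13.2 kWh ÷ 60 h = 0.22 kW = 220 W

220 W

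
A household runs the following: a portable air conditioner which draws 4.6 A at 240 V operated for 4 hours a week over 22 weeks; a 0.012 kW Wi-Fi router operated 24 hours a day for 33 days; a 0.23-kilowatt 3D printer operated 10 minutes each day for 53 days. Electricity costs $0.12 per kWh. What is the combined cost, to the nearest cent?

portable air conditioner: Power = 4.6 A × 240 V = 1104 W = 1.104 kW
portable air conditioner: Runtime = 4 h/week × 22 weeks = 88 h
portable air conditioner: 1.104 kW × 88 h = 97.152 kWh
Wi-Fi router: Runtime = 24 h × 33 = 792 h
Wi-Fi router: 0.012 kW × 792 h = 9.504 kWh
3D printer: Runtime = 10 min × 53 = 530 min = 8.833333… h
3D printer: 0.23 kW × 8.833333… h = 2.031666… kWh
Total energy = 108.687666… kWh
Cost = 108.687666… × $0.12 = $13.04

$13.04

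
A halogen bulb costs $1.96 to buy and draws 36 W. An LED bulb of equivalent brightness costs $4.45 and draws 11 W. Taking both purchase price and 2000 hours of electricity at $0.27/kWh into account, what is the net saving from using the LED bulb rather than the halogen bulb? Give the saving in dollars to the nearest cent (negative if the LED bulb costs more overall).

halogen bulb: $1.96 + (36/1000) kW × 2000 h × $0.27 = $1.96 + $19.44 = $21.4
LED bulb: $4.45 + (11/1000) kW × 2000 h × $0.27 = $4.45 + $5.94 = $10.39
Saving = $21.4 − $10.39 = $11.01

$11.01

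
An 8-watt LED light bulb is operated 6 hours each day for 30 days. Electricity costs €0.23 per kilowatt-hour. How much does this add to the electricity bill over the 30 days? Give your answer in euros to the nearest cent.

€0.33

Runtime = 6 h/day × 30 days = 180 h
Energy = 0.008 kW × 180 h = 1.44 kWh
Cost = 1.44 kWh × €0.23/kWh = €0.33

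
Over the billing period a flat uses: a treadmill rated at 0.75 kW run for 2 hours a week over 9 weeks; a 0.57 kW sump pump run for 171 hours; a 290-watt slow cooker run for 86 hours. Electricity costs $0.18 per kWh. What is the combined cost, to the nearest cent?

treadmill: Runtime = 2 h/week × 9 weeks = 18 h
treadmill: 0.75 kW × 18 h = 13.5 kWh
sump pump: 0.57 kW × 171 h = 97.47 kWh
slow cooker: 0.29 kW × 86 h = 24.94 kWh
Total energy = 135.91 kWh
Cost = 135.91 × $0.18 = $24.46

$24.46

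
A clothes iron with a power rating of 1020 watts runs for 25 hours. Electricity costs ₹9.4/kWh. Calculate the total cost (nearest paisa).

Energy = 1.02 kW × 25 h = 25.5 kWh
Cost = 25.5 kWh × ₹9.4/kWh = ₹239.70

₹239.70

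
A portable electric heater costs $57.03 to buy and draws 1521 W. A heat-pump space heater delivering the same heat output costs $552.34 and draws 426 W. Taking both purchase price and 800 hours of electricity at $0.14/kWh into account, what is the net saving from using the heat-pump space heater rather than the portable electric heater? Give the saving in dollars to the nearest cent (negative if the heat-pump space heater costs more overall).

portable electric heater: $57.03 + (1521/1000) kW × 800 h × $0.14 = $57.03 + $170.352 = $227.382
heat-pump space heater: $552.34 + (426/1000) kW × 800 h × $0.14 = $552.34 + $47.712 = $600.052
Saving = $227.382 − $600.052 = −$372.67

-$372.67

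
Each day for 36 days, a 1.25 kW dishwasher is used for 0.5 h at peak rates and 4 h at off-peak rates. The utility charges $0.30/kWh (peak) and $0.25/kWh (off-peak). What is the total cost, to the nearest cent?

Peak energy = 1.25 kW × 0.5 h × 36 = 22.5 kWh
Off-peak energy = 1.25 kW × 4 h × 36 = 180 kWh
Cost = 22.5 × $0.30 + 180 × $0.25 = $6.75 + $45 = $51.75

$51.75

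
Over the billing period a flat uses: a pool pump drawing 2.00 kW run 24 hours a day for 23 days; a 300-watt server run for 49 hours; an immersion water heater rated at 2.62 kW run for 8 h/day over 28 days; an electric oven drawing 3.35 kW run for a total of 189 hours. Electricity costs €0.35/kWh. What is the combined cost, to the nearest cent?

pool pump: Runtime = 24 h × 23 = 552 h
pool pump: 2 kW × 552 h = 1104 kWh
server: 0.3 kW × 49 h = 14.7 kWh
immersion water heater: Runtime = 8 h/day × 28 days = 224 h
immersion water heater: 2.62 kW × 224 h = 586.88 kWh
electric oven: 3.35 kW × 189 h = 633.15 kWh
Total energy = 2338.73 kWh
Cost = 2338.73 × €0.35 = €818.56

€818.56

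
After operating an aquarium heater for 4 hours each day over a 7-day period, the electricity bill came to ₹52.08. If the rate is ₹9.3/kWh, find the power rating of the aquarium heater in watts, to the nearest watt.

Energy = ₹52.08 ÷ ₹9.3/kWh = 5.6 kWh
Runtime = 4 h/day × 7 days = 28 h
Power = 5.6 kWh ÷ 28 h = 0.2 kW = 200 W

200 W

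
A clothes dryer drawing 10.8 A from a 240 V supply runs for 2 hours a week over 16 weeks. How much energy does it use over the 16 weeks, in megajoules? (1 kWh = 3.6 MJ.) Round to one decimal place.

298.6 MJ

Power = 10.8 A × 240 V = 2592 W = 2.592 kW
Runtime = 2 h/week × 16 weeks = 32 h
Energy = 2.592 kW × 32 h = 82.944 kWh
= 82.944 × 3.6 MJ = 298.6 MJ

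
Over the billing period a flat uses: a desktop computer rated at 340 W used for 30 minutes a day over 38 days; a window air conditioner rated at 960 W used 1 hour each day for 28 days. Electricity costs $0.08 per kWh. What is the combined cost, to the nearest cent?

$2.67

desktop computer: Runtime = 30 min × 38 = 1140 min = 19 h
desktop computer: 0.34 kW × 19 h = 6.46 kWh
window air conditioner: Runtime = 1 h/day × 28 days = 28 h
window air conditioner: 0.96 kW × 28 h = 26.88 kWh
Total energy = 33.34 kWh
Cost = 33.34 × $0.08 = $2.67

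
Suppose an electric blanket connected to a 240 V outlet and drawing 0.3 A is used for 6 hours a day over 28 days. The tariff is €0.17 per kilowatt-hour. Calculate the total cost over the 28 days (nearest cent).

Power = 0.3 A × 240 V = 72 W = 0.072 kW
Runtime = 6 h/day × 28 days = 168 h
Energy = 0.072 kW × 168 h = 12.096 kWh
Cost = 12.096 kWh × €0.17/kWh = €2.06

€2.06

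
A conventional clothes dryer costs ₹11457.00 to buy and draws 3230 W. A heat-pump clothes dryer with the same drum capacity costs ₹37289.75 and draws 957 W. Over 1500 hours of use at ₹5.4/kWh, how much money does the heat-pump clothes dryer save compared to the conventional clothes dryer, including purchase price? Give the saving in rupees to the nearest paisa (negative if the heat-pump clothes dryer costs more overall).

-₹7421.45

conventional clothes dryer: ₹11457.00 + (3230/1000) kW × 1500 h × ₹5.4 = ₹11457.00 + ₹26163 = ₹37620
heat-pump clothes dryer: ₹37289.75 + (957/1000) kW × 1500 h × ₹5.4 = ₹37289.75 + ₹7751.7 = ₹45041.45
Saving = ₹37620 − ₹45041.45 = −₹7421.45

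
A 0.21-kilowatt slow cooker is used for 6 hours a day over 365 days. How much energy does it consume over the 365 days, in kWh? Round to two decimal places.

459.90 kWh

Runtime = 6 h/day × 365 days = 2190 h
Energy = 0.21 kW × 2190 h = 459.9 kWh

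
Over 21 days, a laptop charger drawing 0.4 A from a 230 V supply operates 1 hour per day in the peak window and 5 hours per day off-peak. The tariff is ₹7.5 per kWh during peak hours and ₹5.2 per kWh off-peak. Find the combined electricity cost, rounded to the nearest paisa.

₹64.72

Power = 0.4 A × 230 V = 92 W = 0.092 kW
Peak energy = 0.092 kW × 1 h × 21 = 1.932 kWh
Off-peak energy = 0.092 kW × 5 h × 21 = 9.66 kWh
Cost = 1.932 × ₹7.5 + 9.66 × ₹5.2 = ₹14.49 + ₹50.232 = ₹64.72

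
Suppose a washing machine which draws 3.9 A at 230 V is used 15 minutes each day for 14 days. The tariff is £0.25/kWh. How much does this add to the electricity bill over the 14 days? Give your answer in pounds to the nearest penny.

£0.78

Power = 3.9 A × 230 V = 897 W = 0.897 kW
Runtime = 15 min × 14 = 210 min = 3.5 h
Energy = 0.897 kW × 3.5 h = 3.1395 kWh
Cost = 3.1395 kWh × £0.25/kWh = £0.78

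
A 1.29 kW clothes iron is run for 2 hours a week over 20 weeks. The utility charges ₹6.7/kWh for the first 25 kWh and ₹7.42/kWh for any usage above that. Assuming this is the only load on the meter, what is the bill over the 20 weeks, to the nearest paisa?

₹364.87

Runtime = 2 h/week × 20 weeks = 40 h
Energy = 1.29 kW × 40 h = 51.6 kWh
Tier 1 (0–25 kWh): 25 × ₹6.7 = ₹167.5
Above 25 kWh: 26.6 × ₹7.42 = ₹197.372
Bill = ₹364.87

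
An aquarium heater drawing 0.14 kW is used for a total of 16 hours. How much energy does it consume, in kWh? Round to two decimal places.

Energy = 0.14 kW × 16 h = 2.24 kWh

2.24 kWh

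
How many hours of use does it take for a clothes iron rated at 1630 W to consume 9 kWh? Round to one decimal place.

Hours = 9 kWh ÷ 1.63 kW = 5.5 h

5.5 h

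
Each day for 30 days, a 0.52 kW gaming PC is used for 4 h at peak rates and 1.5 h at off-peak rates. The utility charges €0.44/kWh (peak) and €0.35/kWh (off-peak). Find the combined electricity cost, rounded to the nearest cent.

€35.65

Peak energy = 0.52 kW × 4 h × 30 = 62.4 kWh
Off-peak energy = 0.52 kW × 1.5 h × 30 = 23.4 kWh
Cost = 62.4 × €0.44 + 23.4 × €0.35 = €27.456 + €8.19 = €35.65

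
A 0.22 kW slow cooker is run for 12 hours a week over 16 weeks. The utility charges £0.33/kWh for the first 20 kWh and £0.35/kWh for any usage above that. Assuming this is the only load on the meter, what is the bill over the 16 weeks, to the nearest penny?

Runtime = 12 h/week × 16 weeks = 192 h
Energy = 0.22 kW × 192 h = 42.24 kWh
Tier 1 (0–20 kWh): 20 × £0.33 = £6.6
Above 20 kWh: 22.24 × £0.35 = £7.784
Bill = £14.38

£14.38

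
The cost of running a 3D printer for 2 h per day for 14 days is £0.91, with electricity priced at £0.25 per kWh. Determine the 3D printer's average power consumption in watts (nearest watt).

130 W

Energy = £0.91 ÷ £0.25/kWh = 3.64 kWh
Runtime = 2 h/day × 14 days = 28 h
Power = 3.64 kWh ÷ 28 h = 0.13 kW = 130 W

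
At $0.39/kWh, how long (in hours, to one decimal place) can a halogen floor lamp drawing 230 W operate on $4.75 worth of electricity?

Energy available = $4.75 ÷ $0.39/kWh = 12.1795 kWh
Hours = 12.1795 kWh ÷ 0.23 kW = 53.0 h

53.0 h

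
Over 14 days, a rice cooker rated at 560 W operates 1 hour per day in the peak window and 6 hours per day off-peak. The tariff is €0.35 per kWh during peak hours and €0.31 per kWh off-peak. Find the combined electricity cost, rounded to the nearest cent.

Peak energy = 0.56 kW × 1 h × 14 = 7.84 kWh
Off-peak energy = 0.56 kW × 6 h × 14 = 47.04 kWh
Cost = 7.84 × €0.35 + 47.04 × €0.31 = €2.744 + €14.5824 = €17.33

€17.33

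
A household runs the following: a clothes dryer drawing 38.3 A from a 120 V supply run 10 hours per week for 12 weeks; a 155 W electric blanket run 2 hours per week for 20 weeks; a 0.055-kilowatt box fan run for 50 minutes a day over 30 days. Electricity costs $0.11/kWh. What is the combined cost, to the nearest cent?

$61.50

clothes dryer: Power = 38.3 A × 120 V = 4596 W = 4.596 kW
clothes dryer: Runtime = 10 h/week × 12 weeks = 120 h
clothes dryer: 4.596 kW × 120 h = 551.52 kWh
electric blanket: Runtime = 2 h/week × 20 weeks = 40 h
electric blanket: 0.155 kW × 40 h = 6.2 kWh
box fan: Runtime = 50 min × 30 = 1500 min = 25 h
box fan: 0.055 kW × 25 h = 1.375 kWh
Total energy = 559.095 kWh
Cost = 559.095 × $0.11 = $61.50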